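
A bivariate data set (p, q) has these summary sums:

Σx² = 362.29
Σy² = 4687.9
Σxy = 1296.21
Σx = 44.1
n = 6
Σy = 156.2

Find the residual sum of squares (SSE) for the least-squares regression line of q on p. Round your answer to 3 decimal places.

46.327

Sxx = Σx² − (Σx)²/n = 362.29 − 324.135 = 38.155
Sxy = Σxy − (Σx)(Σy)/n = 1296.21 − 1148.07 = 148.14
Syy = Σy² − (Σy)²/n = 4687.9 − 4066.406667 = 621.493333
b = Sxy/Sxx = 148.14/38.155 = 3.882584
SSE = Syy − b·Sxy = 621.493333 − 3.882584·148.14 = 46.327311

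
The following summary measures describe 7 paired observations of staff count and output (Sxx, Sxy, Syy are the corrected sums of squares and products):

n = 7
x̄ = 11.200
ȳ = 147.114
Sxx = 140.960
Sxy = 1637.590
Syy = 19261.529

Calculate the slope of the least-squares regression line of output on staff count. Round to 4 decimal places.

b = Sxy/Sxx = 1637.59/140.96 = 11.617409

11.6174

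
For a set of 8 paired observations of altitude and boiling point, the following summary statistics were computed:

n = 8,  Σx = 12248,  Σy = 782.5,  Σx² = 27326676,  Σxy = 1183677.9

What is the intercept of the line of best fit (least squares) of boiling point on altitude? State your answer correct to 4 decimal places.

100.3709

Sxx = Σx² − (Σx)²/n = 27326676 − 18751688 = 8574988
Sxy = Σxy − (Σx)(Σy)/n = 1183677.9 − 1198007.5 = -14329.6
b = Sxy/Sxx = -14329.6/8574988 = -0.001671
a = ȳ − b·x̄ = 97.8125 − (-0.001671)·1531 = 100.370943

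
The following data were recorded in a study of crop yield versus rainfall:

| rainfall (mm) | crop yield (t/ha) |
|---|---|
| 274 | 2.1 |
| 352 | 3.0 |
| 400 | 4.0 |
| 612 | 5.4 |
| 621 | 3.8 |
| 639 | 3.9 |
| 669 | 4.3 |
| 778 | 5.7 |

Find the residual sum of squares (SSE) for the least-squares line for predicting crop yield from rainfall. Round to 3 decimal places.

2.945

n = 8, Σx = 4345, Σy = 32.2, Σxy = 18699.4, Σx² = 2580331, Σy² = 139.2
Sxx = Σx² − (Σx)²/n = 2580331 − 2359878.125 = 220452.875
Sxy = Σxy − (Σx)(Σy)/n = 18699.4 − 17488.625 = 1210.775
Syy = Σy² − (Σy)²/n = 139.2 − 129.605 = 9.595
b = Sxy/Sxx = 1210.775/220452.875 = 0.005492
SSE = Syy − b·Sxy = 9.595 − 0.005492·1210.775 = 2.945161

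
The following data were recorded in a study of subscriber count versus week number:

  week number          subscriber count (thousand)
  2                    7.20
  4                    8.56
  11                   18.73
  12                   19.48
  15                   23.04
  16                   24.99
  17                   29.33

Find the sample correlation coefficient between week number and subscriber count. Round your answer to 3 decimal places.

n = 7, Σx = 77, Σy = 131.33, Σxy = 1732.48, Σx² = 1055, Σy² = 2870.9875
Sxx = Σx² − (Σx)²/n = 1055 − 847 = 208
Sxy = Σxy − (Σx)(Σy)/n = 1732.48 − 1444.63 = 287.85
Syy = Σy² − (Σy)²/n = 2870.9875 − 2463.938414 = 407.049086
r = Sxy/√(Sxx·Syy) = 287.85/√(84666.209829) = 287.85/290.974586 = 0.989262

0.989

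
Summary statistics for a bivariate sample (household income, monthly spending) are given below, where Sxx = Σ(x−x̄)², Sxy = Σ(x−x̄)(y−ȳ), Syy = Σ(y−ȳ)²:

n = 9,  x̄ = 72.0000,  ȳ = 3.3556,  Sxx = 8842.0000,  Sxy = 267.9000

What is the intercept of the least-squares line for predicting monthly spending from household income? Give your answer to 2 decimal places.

1.17

b = Sxy/Sxx = 267.9/8842 = 0.030299
a = ȳ − b·x̄ = 3.3556 − 0.030299·72 = 1.174103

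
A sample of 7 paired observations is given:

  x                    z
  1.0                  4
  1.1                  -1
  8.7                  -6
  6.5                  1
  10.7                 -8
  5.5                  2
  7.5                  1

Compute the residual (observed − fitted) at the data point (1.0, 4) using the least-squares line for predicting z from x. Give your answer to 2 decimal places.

n = 7, Σx = 41, Σy = -7, Σxy = -109.9, Σx² = 321.14
Sxx = Σx² − (Σx)²/n = 321.14 − 240.142857 = 80.997143
Sxy = Σxy − (Σx)(Σy)/n = -109.9 − (-41) = -68.9
b = Sxy/Sxx = -68.9/80.997143 = -0.850647
a = ȳ − b·x̄ = -1 − (-0.850647)·5.857143 = 3.982363
ŷ(1.0) = 3.982363 + (-0.850647)·1 = 3.131715
residual = y − ŷ = 4 − 3.131715 = 0.868285

0.87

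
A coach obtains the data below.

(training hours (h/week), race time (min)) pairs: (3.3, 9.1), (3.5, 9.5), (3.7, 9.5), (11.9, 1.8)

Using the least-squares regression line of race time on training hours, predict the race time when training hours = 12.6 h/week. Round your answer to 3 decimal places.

n = 4, Σx = 22.4, Σy = 29.9, Σxy = 119.85, Σx² = 178.44
Sxx = Σx² − (Σx)²/n = 178.44 − 125.44 = 53
Sxy = Σxy − (Σx)(Σy)/n = 119.85 − 167.44 = -47.59
b = Sxy/Sxx = -47.59/53 = -0.897925
a = ȳ − b·x̄ = 7.475 − (-0.897925)·5.6 = 12.503377
ŷ(12.6) = a + b·12.6 = 12.503377 + (-0.897925)·12.6 = 1.189528

1.190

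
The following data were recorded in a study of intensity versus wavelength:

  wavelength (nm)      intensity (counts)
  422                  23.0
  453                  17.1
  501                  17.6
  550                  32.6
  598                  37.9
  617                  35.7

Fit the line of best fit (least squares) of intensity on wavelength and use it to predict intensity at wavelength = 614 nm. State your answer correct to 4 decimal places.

n = 6, Σx = 3141, Σy = 163.9, Σxy = 88891, Σx² = 1675087
Sxx = Σx² − (Σx)²/n = 1675087 − 1644313.5 = 30773.5
Sxy = Σxy − (Σx)(Σy)/n = 88891 − 85801.65 = 3089.35
b = Sxy/Sxx = 3089.35/30773.5 = 0.100390
a = ȳ − b·x̄ = 27.316667 − 0.100390·523.5 = -25.237470
ŷ(614) = a + b·614 = -25.237470 + 0.100390·614 = 36.401957

36.4020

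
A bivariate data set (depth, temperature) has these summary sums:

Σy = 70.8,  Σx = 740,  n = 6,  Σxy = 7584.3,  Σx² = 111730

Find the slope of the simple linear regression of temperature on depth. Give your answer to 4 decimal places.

-0.0561

Sxx = Σx² − (Σx)²/n = 111730 − 91266.666667 = 20463.333333
Sxy = Σxy − (Σx)(Σy)/n = 7584.3 − 8732 = -1147.7
b = Sxy/Sxx = -1147.7/20463.333333 = -0.056086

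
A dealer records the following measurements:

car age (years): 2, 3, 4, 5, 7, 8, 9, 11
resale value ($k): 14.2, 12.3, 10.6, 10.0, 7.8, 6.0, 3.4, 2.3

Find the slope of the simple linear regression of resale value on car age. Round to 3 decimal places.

-1.332

n = 8, Σx = 49, Σy = 66.6, Σxy = 316.2, Σx² = 369
Sxx = Σx² − (Σx)²/n = 369 − 300.125 = 68.875
Sxy = Σxy − (Σx)(Σy)/n = 316.2 − 407.925 = -91.725
b = Sxy/Sxx = -91.725/68.875 = -1.331760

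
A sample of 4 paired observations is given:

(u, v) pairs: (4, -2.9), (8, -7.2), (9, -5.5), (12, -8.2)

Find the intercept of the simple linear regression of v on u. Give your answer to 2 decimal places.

n = 4, Σx = 33, Σy = -23.8, Σxy = -217.1, Σx² = 305
Sxx = Σx² − (Σx)²/n = 305 − 272.25 = 32.75
Sxy = Σxy − (Σx)(Σy)/n = -217.1 − (-196.35) = -20.75
b = Sxy/Sxx = -20.75/32.75 = -0.633588
a = ȳ − b·x̄ = -5.95 − (-0.633588)·8.25 = -0.722901

-0.72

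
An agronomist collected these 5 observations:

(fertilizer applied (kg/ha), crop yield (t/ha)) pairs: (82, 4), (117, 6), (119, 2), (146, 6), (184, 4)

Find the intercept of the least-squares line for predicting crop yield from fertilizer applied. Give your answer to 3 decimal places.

3.753

n = 5, Σx = 648, Σy = 22, Σxy = 2880, Σx² = 89746
Sxx = Σx² − (Σx)²/n = 89746 − 83980.8 = 5765.2
Sxy = Σxy − (Σx)(Σy)/n = 2880 − 2851.2 = 28.8
b = Sxy/Sxx = 28.8/5765.2 = 0.004995
a = ȳ − b·x̄ = 4.4 − 0.004995·129.6 = 3.752584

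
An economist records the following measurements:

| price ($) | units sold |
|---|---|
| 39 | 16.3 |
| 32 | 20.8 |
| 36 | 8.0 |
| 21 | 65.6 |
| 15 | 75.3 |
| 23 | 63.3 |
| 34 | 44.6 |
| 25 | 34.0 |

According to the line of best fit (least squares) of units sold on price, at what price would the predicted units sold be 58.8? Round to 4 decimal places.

21.4444

n = 8, Σx = 225, Σy = 327.9, Σxy = 7918.7, Σx² = 6817
Sxx = Σx² − (Σx)²/n = 6817 − 6328.125 = 488.875
Sxy = Σxy − (Σx)(Σy)/n = 7918.7 − 9222.1875 = -1303.4875
b = Sxy/Sxx = -1303.4875/488.875 = -2.666300
a = ȳ − b·x̄ = 40.9875 − (-2.666300)·28.125 = 115.977193
Set a + b·x = 58.8: x = (58.8 − 115.977193) / (-2.666300) = 21.444394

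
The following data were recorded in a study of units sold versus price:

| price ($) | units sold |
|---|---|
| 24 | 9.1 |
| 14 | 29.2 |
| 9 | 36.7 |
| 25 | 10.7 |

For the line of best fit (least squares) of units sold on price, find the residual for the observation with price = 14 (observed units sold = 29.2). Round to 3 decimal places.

0.795

n = 4, Σx = 72, Σy = 85.7, Σxy = 1225, Σx² = 1478
Sxx = Σx² − (Σx)²/n = 1478 − 1296 = 182
Sxy = Σxy − (Σx)(Σy)/n = 1225 − 1542.6 = -317.6
b = Sxy/Sxx = -317.6/182 = -1.745055
a = ȳ − b·x̄ = 21.425 − (-1.745055)·18 = 52.835989
ŷ(14) = 52.835989 + (-1.745055)·14 = 28.405220
residual = y − ŷ = 29.2 − 28.405220 = 0.794780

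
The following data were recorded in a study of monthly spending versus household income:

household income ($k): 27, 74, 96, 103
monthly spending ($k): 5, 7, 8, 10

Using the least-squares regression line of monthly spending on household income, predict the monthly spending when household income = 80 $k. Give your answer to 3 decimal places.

7.785

n = 4, Σx = 300, Σy = 30, Σxy = 2451, Σx² = 26030
Sxx = Σx² − (Σx)²/n = 26030 − 22500 = 3530
Sxy = Σxy − (Σx)(Σy)/n = 2451 − 2250 = 201
b = Sxy/Sxx = 201/3530 = 0.056941
a = ȳ − b·x̄ = 7.5 − 0.056941·75 = 3.229462
ŷ(80) = a + b·80 = 3.229462 + 0.056941·80 = 7.784703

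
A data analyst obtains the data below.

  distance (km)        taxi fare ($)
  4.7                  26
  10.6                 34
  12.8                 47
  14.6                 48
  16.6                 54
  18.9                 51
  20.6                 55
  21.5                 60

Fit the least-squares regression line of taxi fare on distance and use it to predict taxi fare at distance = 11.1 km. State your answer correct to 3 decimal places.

n = 8, Σx = 120.3, Σy = 375, Σxy = 6068.3, Σx² = 2030.83
Sxx = Σx² − (Σx)²/n = 2030.83 − 1809.01125 = 221.81875
Sxy = Σxy − (Σx)(Σy)/n = 6068.3 − 5639.0625 = 429.2375
b = Sxy/Sxx = 429.2375/221.81875 = 1.935082
a = ȳ − b·x̄ = 46.875 − 1.935082·15.0375 = 17.776202
ŷ(11.1) = a + b·11.1 = 17.776202 + 1.935082·11.1 = 39.255614

39.256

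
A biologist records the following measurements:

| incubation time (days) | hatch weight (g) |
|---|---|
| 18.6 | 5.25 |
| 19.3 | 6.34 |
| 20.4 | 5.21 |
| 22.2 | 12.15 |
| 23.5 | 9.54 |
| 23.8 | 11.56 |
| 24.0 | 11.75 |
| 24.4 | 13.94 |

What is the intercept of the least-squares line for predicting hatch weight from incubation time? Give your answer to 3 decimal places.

n = 8, Σx = 176.2, Σy = 75.74, Σxy = 1717.48, Σx² = 3917.5
Sxx = Σx² − (Σx)²/n = 3917.5 − 3880.805 = 36.695
Sxy = Σxy − (Σx)(Σy)/n = 1717.48 − 1668.1735 = 49.3065
b = Sxy/Sxx = 49.3065/36.695 = 1.343684
a = ȳ − b·x̄ = 9.4675 − 1.343684·22.025 = -20.127149

-20.127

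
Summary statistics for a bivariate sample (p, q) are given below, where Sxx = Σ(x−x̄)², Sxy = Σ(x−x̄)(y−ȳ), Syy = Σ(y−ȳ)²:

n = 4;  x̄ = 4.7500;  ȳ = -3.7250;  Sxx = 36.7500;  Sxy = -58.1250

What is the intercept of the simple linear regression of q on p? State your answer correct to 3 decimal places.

b = Sxy/Sxx = -58.125/36.75 = -1.581633
a = ȳ − b·x̄ = -3.725 − (-1.581633)·4.75 = 3.787755

3.788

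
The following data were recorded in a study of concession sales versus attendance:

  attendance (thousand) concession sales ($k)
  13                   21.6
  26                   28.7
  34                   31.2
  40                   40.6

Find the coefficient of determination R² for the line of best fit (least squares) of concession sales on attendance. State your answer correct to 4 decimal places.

0.9113

n = 4, Σx = 113, Σy = 122.1, Σxy = 3711.8, Σx² = 3601, Σy² = 3912.05
Sxx = Σx² − (Σx)²/n = 3601 − 3192.25 = 408.75
Sxy = Σxy − (Σx)(Σy)/n = 3711.8 − 3449.325 = 262.475
Syy = Σy² − (Σy)²/n = 3912.05 − 3727.1025 = 184.9475
R² = Sxy²/(Sxx·Syy) = (262.475)²/(408.75·184.9475) = 0.911317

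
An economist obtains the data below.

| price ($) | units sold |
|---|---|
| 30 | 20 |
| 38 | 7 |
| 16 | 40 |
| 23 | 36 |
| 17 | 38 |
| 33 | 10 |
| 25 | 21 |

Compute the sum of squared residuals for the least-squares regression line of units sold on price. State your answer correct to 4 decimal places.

n = 7, Σx = 182, Σy = 172, Σxy = 3835, Σx² = 5132, Σy² = 5330
Sxx = Σx² − (Σx)²/n = 5132 − 4732 = 400
Sxy = Σxy − (Σx)(Σy)/n = 3835 − 4472 = -637
Syy = Σy² − (Σy)²/n = 5330 − 4226.285714 = 1103.714286
b = Sxy/Sxx = -637/400 = -1.5925
SSE = Syy − b·Sxy = 1103.714286 − (-1.5925)·(-637) = 89.291786

89.2918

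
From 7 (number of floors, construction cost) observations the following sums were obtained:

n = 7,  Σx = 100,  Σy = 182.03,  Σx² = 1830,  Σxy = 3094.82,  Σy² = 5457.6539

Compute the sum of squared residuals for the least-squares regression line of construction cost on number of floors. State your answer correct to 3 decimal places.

115.211

Sxx = Σx² − (Σx)²/n = 1830 − 1428.571429 = 401.428571
Sxy = Σxy − (Σx)(Σy)/n = 3094.82 − 2600.428571 = 494.391429
Syy = Σy² − (Σy)²/n = 5457.6539 − 4733.560129 = 724.093771
b = Sxy/Sxx = 494.391429/401.428571 = 1.231580
SSE = Syy − b·Sxy = 724.093771 − 1.231580·494.391429 = 115.211141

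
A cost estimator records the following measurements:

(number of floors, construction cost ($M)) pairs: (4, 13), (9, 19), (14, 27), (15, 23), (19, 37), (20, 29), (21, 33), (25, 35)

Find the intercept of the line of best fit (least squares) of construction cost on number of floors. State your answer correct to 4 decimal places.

n = 8, Σx = 127, Σy = 216, Σxy = 3797, Σx² = 2345
Sxx = Σx² − (Σx)²/n = 2345 − 2016.125 = 328.875
Sxy = Σxy − (Σx)(Σy)/n = 3797 − 3429 = 368
b = Sxy/Sxx = 368/328.875 = 1.118966
a = ȳ − b·x̄ = 27 − 1.118966·15.875 = 9.236412

9.2364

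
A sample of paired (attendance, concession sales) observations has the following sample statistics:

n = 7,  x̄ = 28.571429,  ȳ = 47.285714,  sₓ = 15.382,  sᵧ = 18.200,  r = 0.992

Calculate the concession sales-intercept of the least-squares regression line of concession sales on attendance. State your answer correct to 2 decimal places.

13.75

b = r · sᵧ/sₓ = 0.992 · 18.2/15.382 = 1.173736
a = ȳ − b·x̄ = 47.285714 − 1.173736·28.571429 = 13.750412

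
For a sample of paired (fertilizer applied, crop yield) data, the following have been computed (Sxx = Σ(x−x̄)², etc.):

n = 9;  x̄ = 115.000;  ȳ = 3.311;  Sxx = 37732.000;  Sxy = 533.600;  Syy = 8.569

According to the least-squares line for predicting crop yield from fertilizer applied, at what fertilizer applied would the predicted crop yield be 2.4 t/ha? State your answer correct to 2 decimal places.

b = Sxy/Sxx = 533.6/37732 = 0.014142
a = ȳ − b·x̄ = 3.311 − 0.014142·115 = 1.684688
Set a + b·x = 2.4: x = (2.4 − 1.684688) / 0.014142 = 50.581237

50.58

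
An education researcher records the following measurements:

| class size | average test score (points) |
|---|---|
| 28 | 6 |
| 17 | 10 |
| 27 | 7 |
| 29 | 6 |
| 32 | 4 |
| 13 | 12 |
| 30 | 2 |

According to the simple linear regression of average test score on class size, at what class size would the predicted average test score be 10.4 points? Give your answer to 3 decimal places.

16.762

n = 7, Σx = 176, Σy = 47, Σxy = 1045, Σx² = 4736
Sxx = Σx² − (Σx)²/n = 4736 − 4425.142857 = 310.857143
Sxy = Σxy − (Σx)(Σy)/n = 1045 − 1181.714286 = -136.714286
b = Sxy/Sxx = -136.714286/310.857143 = -0.439798
a = ȳ − b·x̄ = 6.714286 − (-0.439798)·25.142857 = 17.772059
Set a + b·x = 10.4: x = (10.4 − 17.772059) / (-0.439798) = 16.762382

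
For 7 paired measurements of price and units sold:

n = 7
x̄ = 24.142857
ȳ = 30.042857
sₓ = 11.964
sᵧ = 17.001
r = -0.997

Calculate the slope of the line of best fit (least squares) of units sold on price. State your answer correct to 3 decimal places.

b = r · sᵧ/sₓ = -0.997 · 17.001/11.964 = -1.41675

-1.417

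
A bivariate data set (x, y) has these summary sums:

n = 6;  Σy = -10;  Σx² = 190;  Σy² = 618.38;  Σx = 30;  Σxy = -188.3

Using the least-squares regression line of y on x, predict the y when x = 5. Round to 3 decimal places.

Sxx = Σx² − (Σx)²/n = 190 − 150 = 40
Sxy = Σxy − (Σx)(Σy)/n = -188.3 − (-50) = -138.3
b = Sxy/Sxx = -138.3/40 = -3.4575
a = ȳ − b·x̄ = -1.666667 − (-3.4575)·5 = 15.620833
ŷ(5) = a + b·5 = 15.620833 + (-3.4575)·5 = -1.666667

-1.667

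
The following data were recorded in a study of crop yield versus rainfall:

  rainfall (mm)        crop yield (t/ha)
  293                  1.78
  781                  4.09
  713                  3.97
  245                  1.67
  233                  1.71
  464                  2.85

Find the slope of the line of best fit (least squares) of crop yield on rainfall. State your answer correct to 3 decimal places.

0.005

n = 6, Σx = 2729, Σy = 16.07, Σxy = 8676.42, Σx² = 1533789
Sxx = Σx² − (Σx)²/n = 1533789 − 1241240.166667 = 292548.833333
Sxy = Σxy − (Σx)(Σy)/n = 8676.42 − 7309.171667 = 1367.248333
b = Sxy/Sxx = 1367.248333/292548.833333 = 0.004674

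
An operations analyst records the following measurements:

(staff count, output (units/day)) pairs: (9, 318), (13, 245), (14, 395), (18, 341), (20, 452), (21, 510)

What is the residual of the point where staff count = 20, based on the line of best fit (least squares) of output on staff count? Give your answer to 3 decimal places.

10.197

n = 6, Σx = 95, Σy = 2261, Σxy = 37465, Σx² = 1611
Sxx = Σx² − (Σx)²/n = 1611 − 1504.166667 = 106.833333
Sxy = Σxy − (Σx)(Σy)/n = 37465 − 35799.166667 = 1665.833333
b = Sxy/Sxx = 1665.833333/106.833333 = 15.592824
a = ȳ − b·x̄ = 376.833333 − 15.592824·15.833333 = 129.946958
ŷ(20) = 129.946958 + 15.592824·20 = 441.803432
residual = y − ŷ = 452 − 441.803432 = 10.196568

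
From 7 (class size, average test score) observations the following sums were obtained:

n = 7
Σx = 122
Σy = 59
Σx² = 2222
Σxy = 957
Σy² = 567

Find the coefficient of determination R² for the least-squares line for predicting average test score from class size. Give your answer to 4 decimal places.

0.7616

Sxx = Σx² − (Σx)²/n = 2222 − 2126.285714 = 95.714286
Sxy = Σxy − (Σx)(Σy)/n = 957 − 1028.285714 = -71.285714
Syy = Σy² − (Σy)²/n = 567 − 497.285714 = 69.714286
R² = Sxy²/(Sxx·Syy) = (-71.285714)²/(95.714286·69.714286) = 0.761564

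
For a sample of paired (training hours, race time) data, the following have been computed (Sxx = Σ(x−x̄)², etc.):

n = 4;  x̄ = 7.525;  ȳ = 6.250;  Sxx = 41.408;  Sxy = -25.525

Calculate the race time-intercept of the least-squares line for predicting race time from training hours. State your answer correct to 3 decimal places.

b = Sxy/Sxx = -25.525/41.408 = -0.616427
a = ȳ − b·x̄ = 6.25 − (-0.616427)·7.525 = 10.888612

10.889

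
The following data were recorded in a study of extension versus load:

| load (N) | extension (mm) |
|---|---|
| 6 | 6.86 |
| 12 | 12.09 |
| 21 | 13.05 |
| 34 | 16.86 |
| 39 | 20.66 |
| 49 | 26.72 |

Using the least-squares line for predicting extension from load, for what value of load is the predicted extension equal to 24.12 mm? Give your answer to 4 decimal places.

n = 6, Σx = 161, Σy = 96.24, Σxy = 3148.55, Σx² = 5699
Sxx = Σx² − (Σx)²/n = 5699 − 4320.166667 = 1378.833333
Sxy = Σxy − (Σx)(Σy)/n = 3148.55 − 2582.44 = 566.11
b = Sxy/Sxx = 566.11/1378.833333 = 0.410572
a = ȳ − b·x̄ = 16.04 − 0.410572·26.833333 = 5.022992
Set a + b·x = 24.12: x = (24.12 − 5.022992) / 0.410572 = 46.513207

46.5132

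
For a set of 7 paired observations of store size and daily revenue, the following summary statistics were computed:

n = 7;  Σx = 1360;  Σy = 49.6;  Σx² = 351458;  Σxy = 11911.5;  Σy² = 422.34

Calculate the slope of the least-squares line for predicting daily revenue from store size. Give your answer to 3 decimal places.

Sxx = Σx² − (Σx)²/n = 351458 − 264228.571429 = 87229.428571
Sxy = Σxy − (Σx)(Σy)/n = 11911.5 − 9636.571429 = 2274.928571
b = Sxy/Sxx = 2274.928571/87229.428571 = 0.026080

0.026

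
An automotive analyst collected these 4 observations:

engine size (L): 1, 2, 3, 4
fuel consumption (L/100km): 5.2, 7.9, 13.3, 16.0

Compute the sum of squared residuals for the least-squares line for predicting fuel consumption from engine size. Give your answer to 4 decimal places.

1.4580

n = 4, Σx = 10, Σy = 42.4, Σxy = 124.9, Σx² = 30, Σy² = 522.34
Sxx = Σx² − (Σx)²/n = 30 − 25 = 5
Sxy = Σxy − (Σx)(Σy)/n = 124.9 − 106 = 18.9
Syy = Σy² − (Σy)²/n = 522.34 − 449.44 = 72.9
b = Sxy/Sxx = 18.9/5 = 3.78
SSE = Syy − b·Sxy = 72.9 − 3.78·18.9 = 1.458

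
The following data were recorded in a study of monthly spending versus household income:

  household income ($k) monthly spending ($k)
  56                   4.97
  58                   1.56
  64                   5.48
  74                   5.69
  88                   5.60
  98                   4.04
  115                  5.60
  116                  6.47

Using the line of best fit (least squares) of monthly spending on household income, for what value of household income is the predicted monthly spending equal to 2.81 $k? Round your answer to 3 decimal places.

15.000

n = 8, Σx = 669, Σy = 39.41, Σxy = 3423.82, Σx² = 60101
Sxx = Σx² − (Σx)²/n = 60101 − 55945.125 = 4155.875
Sxy = Σxy − (Σx)(Σy)/n = 3423.82 − 3295.66125 = 128.15875
b = Sxy/Sxx = 128.15875/4155.875 = 0.030838
a = ȳ − b·x̄ = 4.92625 − 0.030838·83.625 = 2.347425
Set a + b·x = 2.81: x = (2.81 − 2.347425) / 0.030838 = 15.000185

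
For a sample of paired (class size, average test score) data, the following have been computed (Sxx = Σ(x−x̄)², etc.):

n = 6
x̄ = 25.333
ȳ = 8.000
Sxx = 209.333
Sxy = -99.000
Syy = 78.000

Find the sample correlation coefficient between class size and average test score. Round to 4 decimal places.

r = Sxy/√(Sxx·Syy) = -99/√(16327.974) = -99/127.780961 = -0.774763

-0.7748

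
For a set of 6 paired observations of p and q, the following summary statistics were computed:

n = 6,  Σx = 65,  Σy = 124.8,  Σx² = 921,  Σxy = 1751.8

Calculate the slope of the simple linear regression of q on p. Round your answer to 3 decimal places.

1.844

Sxx = Σx² − (Σx)²/n = 921 − 704.166667 = 216.833333
Sxy = Σxy − (Σx)(Σy)/n = 1751.8 − 1352 = 399.8
b = Sxy/Sxx = 399.8/216.833333 = 1.843812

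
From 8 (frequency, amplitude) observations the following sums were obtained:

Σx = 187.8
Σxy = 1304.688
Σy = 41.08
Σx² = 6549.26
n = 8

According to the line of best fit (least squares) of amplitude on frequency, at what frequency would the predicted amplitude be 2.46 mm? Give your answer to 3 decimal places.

6.650

Sxx = Σx² − (Σx)²/n = 6549.26 − 4408.605 = 2140.655
Sxy = Σxy − (Σx)(Σy)/n = 1304.688 − 964.353 = 340.335
b = Sxy/Sxx = 340.335/2140.655 = 0.158986
a = ȳ − b·x̄ = 5.135 − 0.158986·23.475 = 1.402795
Set a + b·x = 2.46: x = (2.46 − 1.402795) / 0.158986 = 6.649660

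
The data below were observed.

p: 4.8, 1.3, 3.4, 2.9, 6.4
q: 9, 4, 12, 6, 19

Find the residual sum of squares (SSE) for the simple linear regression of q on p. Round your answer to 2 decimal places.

30.06

n = 5, Σx = 18.8, Σy = 50, Σxy = 228.2, Σx² = 85.66, Σy² = 638
Sxx = Σx² − (Σx)²/n = 85.66 − 70.688 = 14.972
Sxy = Σxy − (Σx)(Σy)/n = 228.2 − 188 = 40.2
Syy = Σy² − (Σy)²/n = 638 − 500 = 138
b = Sxy/Sxx = 40.2/14.972 = 2.685012
SSE = Syy − b·Sxy = 138 − 2.685012·40.2 = 30.062517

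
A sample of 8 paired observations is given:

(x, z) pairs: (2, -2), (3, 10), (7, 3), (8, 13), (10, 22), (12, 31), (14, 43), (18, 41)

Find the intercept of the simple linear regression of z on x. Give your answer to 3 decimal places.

n = 8, Σx = 74, Σy = 161, Σxy = 2083, Σx² = 890
Sxx = Σx² − (Σx)²/n = 890 − 684.5 = 205.5
Sxy = Σxy − (Σx)(Σy)/n = 2083 − 1489.25 = 593.75
b = Sxy/Sxx = 593.75/205.5 = 2.889294
a = ȳ − b·x̄ = 20.125 − 2.889294·9.25 = -6.600973

-6.601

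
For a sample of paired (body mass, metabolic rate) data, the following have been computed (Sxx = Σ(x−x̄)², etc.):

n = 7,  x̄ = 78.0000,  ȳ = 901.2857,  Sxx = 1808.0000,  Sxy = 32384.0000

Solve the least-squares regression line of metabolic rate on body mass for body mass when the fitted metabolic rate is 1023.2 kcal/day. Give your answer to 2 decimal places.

84.81

b = Sxy/Sxx = 32384/1808 = 17.911504
a = ȳ − b·x̄ = 901.2857 − 17.911504·78 = -495.811645
Set a + b·x = 1023.2: x = (1023.2 − (-495.811645)) / 17.911504 = 84.806480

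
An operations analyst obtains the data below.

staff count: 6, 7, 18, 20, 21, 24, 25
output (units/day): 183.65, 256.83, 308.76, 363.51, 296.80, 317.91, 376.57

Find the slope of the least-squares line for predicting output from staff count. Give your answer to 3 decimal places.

7.331

n = 7, Σx = 121, Σy = 2104.03, Σxy = 39004.48, Σx² = 2451
Sxx = Σx² − (Σx)²/n = 2451 − 2091.571429 = 359.428571
Sxy = Σxy − (Σx)(Σy)/n = 39004.48 − 36369.661429 = 2634.818571
b = Sxy/Sxx = 2634.818571/359.428571 = 7.330576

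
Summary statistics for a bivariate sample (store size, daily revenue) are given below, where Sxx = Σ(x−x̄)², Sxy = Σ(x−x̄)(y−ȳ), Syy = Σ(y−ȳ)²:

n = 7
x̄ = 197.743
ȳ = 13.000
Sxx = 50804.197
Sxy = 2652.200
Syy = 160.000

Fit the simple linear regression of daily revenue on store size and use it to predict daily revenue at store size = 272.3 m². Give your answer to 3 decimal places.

b = Sxy/Sxx = 2652.2/50804.197 = 0.052204
a = ȳ − b·x̄ = 13 − 0.052204·197.743 = 2.676956
ŷ(272.3) = a + b·272.3 = 2.676956 + 0.052204·272.3 = 16.892200

16.892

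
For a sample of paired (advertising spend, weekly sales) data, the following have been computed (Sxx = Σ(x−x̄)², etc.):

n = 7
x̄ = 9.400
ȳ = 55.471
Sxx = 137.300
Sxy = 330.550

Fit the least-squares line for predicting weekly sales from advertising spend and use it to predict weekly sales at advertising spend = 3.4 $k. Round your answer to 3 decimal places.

b = Sxy/Sxx = 330.55/137.3 = 2.407502
a = ȳ − b·x̄ = 55.471 − 2.407502·9.4 = 32.840483
ŷ(3.4) = a + b·3.4 = 32.840483 + 2.407502·3.4 = 41.025989

41.026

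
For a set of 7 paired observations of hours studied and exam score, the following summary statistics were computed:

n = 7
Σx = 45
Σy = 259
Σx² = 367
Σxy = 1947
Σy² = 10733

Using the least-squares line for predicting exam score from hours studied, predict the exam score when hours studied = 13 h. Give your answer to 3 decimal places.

60.846

Sxx = Σx² − (Σx)²/n = 367 − 289.285714 = 77.714286
Sxy = Σxy − (Σx)(Σy)/n = 1947 − 1665 = 282
b = Sxy/Sxx = 282/77.714286 = 3.628676
a = ȳ − b·x̄ = 37 − 3.628676·6.428571 = 13.672794
ŷ(13) = a + b·13 = 13.672794 + 3.628676·13 = 60.845588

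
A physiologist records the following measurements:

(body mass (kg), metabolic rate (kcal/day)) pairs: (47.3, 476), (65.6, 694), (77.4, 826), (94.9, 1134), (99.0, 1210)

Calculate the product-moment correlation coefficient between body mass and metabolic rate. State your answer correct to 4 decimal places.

0.9942

n = 5, Σx = 384.2, Σy = 4340, Σxy = 359380.2, Σx² = 31338.42, Σy² = 4140544
Sxx = Σx² − (Σx)²/n = 31338.42 − 29521.928 = 1816.492
Sxy = Σxy − (Σx)(Σy)/n = 359380.2 − 333485.6 = 25894.6
Syy = Σy² − (Σy)²/n = 4140544 − 3767120 = 373424
r = Sxy/√(Sxx·Syy) = 25894.6/√(678321708.608) = 25894.6/26044.609972 = 0.994240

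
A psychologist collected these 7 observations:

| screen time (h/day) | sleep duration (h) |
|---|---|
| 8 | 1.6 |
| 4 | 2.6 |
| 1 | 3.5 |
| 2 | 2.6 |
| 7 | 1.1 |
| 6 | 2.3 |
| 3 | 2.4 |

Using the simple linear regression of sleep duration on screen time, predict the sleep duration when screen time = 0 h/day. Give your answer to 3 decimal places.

3.436

n = 7, Σx = 31, Σy = 16.1, Σxy = 60.6, Σx² = 179
Sxx = Σx² − (Σx)²/n = 179 − 137.285714 = 41.714286
Sxy = Σxy − (Σx)(Σy)/n = 60.6 − 71.3 = -10.7
b = Sxy/Sxx = -10.7/41.714286 = -0.256507
a = ȳ − b·x̄ = 2.3 − (-0.256507)·4.428571 = 3.435959
ŷ(0) = a + b·0 = 3.435959 + (-0.256507)·0 = 3.435959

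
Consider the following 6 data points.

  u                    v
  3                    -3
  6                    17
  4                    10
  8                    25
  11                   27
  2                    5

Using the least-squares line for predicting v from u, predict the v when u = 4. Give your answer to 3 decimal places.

8.238

n = 6, Σx = 34, Σy = 81, Σxy = 640, Σx² = 250
Sxx = Σx² − (Σx)²/n = 250 − 192.666667 = 57.333333
Sxy = Σxy − (Σx)(Σy)/n = 640 − 459 = 181
b = Sxy/Sxx = 181/57.333333 = 3.156977
a = ȳ − b·x̄ = 13.5 − 3.156977·5.666667 = -4.389535
ŷ(4) = a + b·4 = -4.389535 + 3.156977·4 = 8.238372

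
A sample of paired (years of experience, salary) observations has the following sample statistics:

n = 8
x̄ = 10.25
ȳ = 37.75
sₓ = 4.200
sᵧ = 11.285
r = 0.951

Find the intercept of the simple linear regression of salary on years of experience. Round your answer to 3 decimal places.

11.559

b = r · sᵧ/sₓ = 0.951 · 11.285/4.2 = 2.555246
a = ȳ − b·x̄ = 37.75 − 2.555246·10.25 = 11.558724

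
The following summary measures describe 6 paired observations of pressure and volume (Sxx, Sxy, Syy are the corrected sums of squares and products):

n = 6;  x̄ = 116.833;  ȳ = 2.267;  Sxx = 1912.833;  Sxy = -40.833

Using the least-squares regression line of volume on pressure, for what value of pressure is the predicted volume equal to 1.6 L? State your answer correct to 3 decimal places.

148.079

b = Sxy/Sxx = -40.833/1912.833 = -0.021347
a = ȳ − b·x̄ = 2.267 − (-0.021347)·116.833 = 4.761019
Set a + b·x = 1.6: x = (1.6 − 4.761019) / (-0.021347) = 148.078797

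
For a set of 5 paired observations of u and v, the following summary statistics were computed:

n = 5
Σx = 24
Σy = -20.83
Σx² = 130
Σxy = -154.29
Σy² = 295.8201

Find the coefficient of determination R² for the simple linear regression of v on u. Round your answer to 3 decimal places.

0.953

Sxx = Σx² − (Σx)²/n = 130 − 115.2 = 14.8
Sxy = Σxy − (Σx)(Σy)/n = -154.29 − (-99.984) = -54.306
Syy = Σy² − (Σy)²/n = 295.8201 − 86.77778 = 209.04232
R² = Sxy²/(Sxx·Syy) = (-54.306)²/(14.8·209.04232) = 0.953234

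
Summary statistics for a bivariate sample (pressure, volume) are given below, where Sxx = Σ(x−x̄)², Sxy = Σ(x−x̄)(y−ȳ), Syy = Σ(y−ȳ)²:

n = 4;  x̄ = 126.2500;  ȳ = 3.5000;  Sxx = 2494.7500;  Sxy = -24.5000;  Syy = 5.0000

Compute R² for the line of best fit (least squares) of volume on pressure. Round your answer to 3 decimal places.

R² = Sxy²/(Sxx·Syy) = (-24.5)²/(2494.75·5) = 0.048121

0.048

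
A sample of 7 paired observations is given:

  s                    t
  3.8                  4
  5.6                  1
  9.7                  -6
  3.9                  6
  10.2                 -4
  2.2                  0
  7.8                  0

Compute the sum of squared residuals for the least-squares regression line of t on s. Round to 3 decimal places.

40.998

n = 7, Σx = 43.2, Σy = 1, Σxy = -54.8, Σx² = 324.82, Σy² = 105
Sxx = Σx² − (Σx)²/n = 324.82 − 266.605714 = 58.214286
Sxy = Σxy − (Σx)(Σy)/n = -54.8 − 6.171429 = -60.971429
Syy = Σy² − (Σy)²/n = 105 − 0.142857 = 104.857143
b = Sxy/Sxx = -60.971429/58.214286 = -1.047362
SSE = Syy − b·Sxy = 104.857143 − (-1.047362)·(-60.971429) = 40.997988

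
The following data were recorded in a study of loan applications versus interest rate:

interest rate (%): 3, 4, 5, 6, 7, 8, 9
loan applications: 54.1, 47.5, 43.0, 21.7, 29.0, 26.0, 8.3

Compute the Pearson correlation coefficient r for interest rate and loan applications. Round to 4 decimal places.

n = 7, Σx = 42, Σy = 229.6, Σxy = 1183.2, Σx² = 280, Σy² = 9088.84
Sxx = Σx² − (Σx)²/n = 280 − 252 = 28
Sxy = Σxy − (Σx)(Σy)/n = 1183.2 − 1377.6 = -194.4
Syy = Σy² − (Σy)²/n = 9088.84 − 7530.88 = 1557.96
r = Sxy/√(Sxx·Syy) = -194.4/√(43622.88) = -194.4/208.860911 = -0.930763

-0.9308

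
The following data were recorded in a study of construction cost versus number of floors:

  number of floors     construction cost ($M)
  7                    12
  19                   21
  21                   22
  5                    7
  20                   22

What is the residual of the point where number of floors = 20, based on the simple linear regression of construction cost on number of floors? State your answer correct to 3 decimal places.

0.274

n = 5, Σx = 72, Σy = 84, Σxy = 1420, Σx² = 1276
Sxx = Σx² − (Σx)²/n = 1276 − 1036.8 = 239.2
Sxy = Σxy − (Σx)(Σy)/n = 1420 − 1209.6 = 210.4
b = Sxy/Sxx = 210.4/239.2 = 0.879599
a = ȳ − b·x̄ = 16.8 − 0.879599·14.4 = 4.133779
ŷ(20) = 4.133779 + 0.879599·20 = 21.725753
residual = y − ŷ = 22 − 21.725753 = 0.274247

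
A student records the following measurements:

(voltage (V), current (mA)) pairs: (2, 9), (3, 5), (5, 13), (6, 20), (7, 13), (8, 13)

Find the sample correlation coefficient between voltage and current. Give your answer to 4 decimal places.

0.6191

n = 6, Σx = 31, Σy = 73, Σxy = 413, Σx² = 187, Σy² = 1013
Sxx = Σx² − (Σx)²/n = 187 − 160.166667 = 26.833333
Sxy = Σxy − (Σx)(Σy)/n = 413 − 377.166667 = 35.833333
Syy = Σy² − (Σy)²/n = 1013 − 888.166667 = 124.833333
r = Sxy/√(Sxx·Syy) = 35.833333/√(3349.694444) = 35.833333/57.876545 = 0.619134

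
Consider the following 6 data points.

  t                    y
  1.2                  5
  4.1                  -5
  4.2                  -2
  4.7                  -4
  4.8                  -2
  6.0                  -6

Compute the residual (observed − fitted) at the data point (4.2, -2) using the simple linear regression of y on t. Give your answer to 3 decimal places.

n = 6, Σx = 25, Σy = -14, Σxy = -87.3, Σx² = 117.02
Sxx = Σx² − (Σx)²/n = 117.02 − 104.166667 = 12.853333
Sxy = Σxy − (Σx)(Σy)/n = -87.3 − (-58.333333) = -28.966667
b = Sxy/Sxx = -28.966667/12.853333 = -2.253631
a = ȳ − b·x̄ = -2.333333 − (-2.253631)·4.166667 = 7.056795
ŷ(4.2) = 7.056795 + (-2.253631)·4.2 = -2.408454
residual = y − ŷ = -2 − (-2.408454) = 0.408454

0.408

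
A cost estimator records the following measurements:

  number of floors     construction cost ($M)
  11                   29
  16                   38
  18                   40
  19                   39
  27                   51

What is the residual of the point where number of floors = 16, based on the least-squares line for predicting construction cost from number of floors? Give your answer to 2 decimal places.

n = 5, Σx = 91, Σy = 197, Σxy = 3765, Σx² = 1791
Sxx = Σx² − (Σx)²/n = 1791 − 1656.2 = 134.8
Sxy = Σxy − (Σx)(Σy)/n = 3765 − 3585.4 = 179.6
b = Sxy/Sxx = 179.6/134.8 = 1.332344
a = ȳ − b·x̄ = 39.4 − 1.332344·18.2 = 15.151335
ŷ(16) = 15.151335 + 1.332344·16 = 36.468843
residual = y − ŷ = 38 − 36.468843 = 1.531157

1.53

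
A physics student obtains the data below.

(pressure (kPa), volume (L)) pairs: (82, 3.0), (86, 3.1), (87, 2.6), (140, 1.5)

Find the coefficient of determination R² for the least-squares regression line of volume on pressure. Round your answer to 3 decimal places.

n = 4, Σx = 395, Σy = 10.2, Σxy = 948.8, Σx² = 41289, Σy² = 27.62
Sxx = Σx² − (Σx)²/n = 41289 − 39006.25 = 2282.75
Sxy = Σxy − (Σx)(Σy)/n = 948.8 − 1007.25 = -58.45
Syy = Σy² − (Σy)²/n = 27.62 − 26.01 = 1.61
R² = Sxy²/(Sxx·Syy) = (-58.45)²/(2282.75·1.61) = 0.929576

0.930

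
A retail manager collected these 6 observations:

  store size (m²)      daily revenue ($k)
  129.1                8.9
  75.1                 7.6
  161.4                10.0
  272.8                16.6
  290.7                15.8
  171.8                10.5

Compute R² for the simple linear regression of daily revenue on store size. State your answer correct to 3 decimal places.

0.959

n = 6, Σx = 1100.9, Σy = 69.4, Σxy = 14259.19, Σx² = 236798.35, Σy² = 872.42
Sxx = Σx² − (Σx)²/n = 236798.35 − 201996.801667 = 34801.548333
Sxy = Σxy − (Σx)(Σy)/n = 14259.19 − 12733.743333 = 1525.446667
Syy = Σy² − (Σy)²/n = 872.42 − 802.726667 = 69.693333
R² = Sxy²/(Sxx·Syy) = (1525.446667)²/(34801.548333·69.693333) = 0.959410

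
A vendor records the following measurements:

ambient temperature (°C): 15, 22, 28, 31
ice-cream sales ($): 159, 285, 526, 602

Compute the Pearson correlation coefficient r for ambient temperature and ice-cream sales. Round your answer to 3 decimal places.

0.986

n = 4, Σx = 96, Σy = 1572, Σxy = 42045, Σx² = 2454, Σy² = 745586
Sxx = Σx² − (Σx)²/n = 2454 − 2304 = 150
Sxy = Σxy − (Σx)(Σy)/n = 42045 − 37728 = 4317
Syy = Σy² − (Σy)²/n = 745586 − 617796 = 127790
r = Sxy/√(Sxx·Syy) = 4317/√(19168500) = 4317/4378.184555 = 0.986025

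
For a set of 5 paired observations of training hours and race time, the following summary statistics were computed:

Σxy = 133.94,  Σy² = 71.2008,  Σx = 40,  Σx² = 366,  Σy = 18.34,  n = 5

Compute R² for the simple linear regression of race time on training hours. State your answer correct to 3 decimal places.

0.904

Sxx = Σx² − (Σx)²/n = 366 − 320 = 46
Sxy = Σxy − (Σx)(Σy)/n = 133.94 − 146.72 = -12.78
Syy = Σy² − (Σy)²/n = 71.2008 − 67.27112 = 3.92968
R² = Sxy²/(Sxx·Syy) = (-12.78)²/(46·3.92968) = 0.903539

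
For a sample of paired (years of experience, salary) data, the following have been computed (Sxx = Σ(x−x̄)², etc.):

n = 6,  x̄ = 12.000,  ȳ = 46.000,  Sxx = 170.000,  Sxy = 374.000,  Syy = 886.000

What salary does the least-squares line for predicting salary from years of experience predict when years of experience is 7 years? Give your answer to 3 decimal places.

b = Sxy/Sxx = 374/170 = 2.2
a = ȳ − b·x̄ = 46 − 2.2·12 = 19.6
ŷ(7) = a + b·7 = 19.6 + 2.2·7 = 35

35.000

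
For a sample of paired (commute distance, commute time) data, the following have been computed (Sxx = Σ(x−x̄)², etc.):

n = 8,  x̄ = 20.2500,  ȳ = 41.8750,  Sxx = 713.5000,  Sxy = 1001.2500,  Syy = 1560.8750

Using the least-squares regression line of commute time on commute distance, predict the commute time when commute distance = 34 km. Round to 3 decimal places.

61.170

b = Sxy/Sxx = 1001.25/713.5 = 1.403294
a = ȳ − b·x̄ = 41.875 − 1.403294·20.25 = 13.458304
ŷ(34) = a + b·34 = 13.458304 + 1.403294·34 = 61.170287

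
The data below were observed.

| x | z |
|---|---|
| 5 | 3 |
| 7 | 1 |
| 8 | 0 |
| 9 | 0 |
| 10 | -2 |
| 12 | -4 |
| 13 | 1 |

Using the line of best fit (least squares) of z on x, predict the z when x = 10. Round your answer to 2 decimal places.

-0.58

n = 7, Σx = 64, Σy = -1, Σxy = -33, Σx² = 632
Sxx = Σx² − (Σx)²/n = 632 − 585.142857 = 46.857143
Sxy = Σxy − (Σx)(Σy)/n = -33 − (-9.142857) = -23.857143
b = Sxy/Sxx = -23.857143/46.857143 = -0.509146
a = ȳ − b·x̄ = -0.142857 − (-0.509146)·9.142857 = 4.512195
ŷ(10) = a + b·10 = 4.512195 + (-0.509146)·10 = -0.579268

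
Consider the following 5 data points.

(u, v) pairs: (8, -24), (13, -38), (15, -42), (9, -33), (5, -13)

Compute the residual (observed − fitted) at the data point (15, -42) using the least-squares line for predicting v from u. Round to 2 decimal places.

1.91

n = 5, Σx = 50, Σy = -150, Σxy = -1678, Σx² = 564
Sxx = Σx² − (Σx)²/n = 564 − 500 = 64
Sxy = Σxy − (Σx)(Σy)/n = -1678 − (-1500) = -178
b = Sxy/Sxx = -178/64 = -2.78125
a = ȳ − b·x̄ = -30 − (-2.78125)·10 = -2.1875
ŷ(15) = -2.1875 + (-2.78125)·15 = -43.90625
residual = y − ŷ = -42 − (-43.90625) = 1.90625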